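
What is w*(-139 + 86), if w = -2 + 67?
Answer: -3445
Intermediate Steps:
w = 65
w*(-139 + 86) = 65*(-139 + 86) = 65*(-53) = -3445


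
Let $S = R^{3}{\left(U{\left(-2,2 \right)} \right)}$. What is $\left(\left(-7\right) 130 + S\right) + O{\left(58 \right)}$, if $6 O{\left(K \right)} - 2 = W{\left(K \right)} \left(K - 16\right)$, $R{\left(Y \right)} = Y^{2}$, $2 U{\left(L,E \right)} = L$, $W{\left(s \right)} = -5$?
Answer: $- \frac{2831}{3} \approx -943.67$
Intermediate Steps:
$U{\left(L,E \right)} = \frac{L}{2}$
$S = 1$ ($S = \left(\left(\frac{1}{2} \left(-2\right)\right)^{2}\right)^{3} = \left(\left(-1\right)^{2}\right)^{3} = 1^{3} = 1$)
$O{\left(K \right)} = \frac{41}{3} - \frac{5 K}{6}$ ($O{\left(K \right)} = \frac{1}{3} + \frac{\left(-5\right) \left(K - 16\right)}{6} = \frac{1}{3} + \frac{\left(-5\right) \left(-16 + K\right)}{6} = \frac{1}{3} + \frac{80 - 5 K}{6} = \frac{1}{3} - \left(- \frac{40}{3} + \frac{5 K}{6}\right) = \frac{41}{3} - \frac{5 K}{6}$)
$\left(\left(-7\right) 130 + S\right) + O{\left(58 \right)} = \left(\left(-7\right) 130 + 1\right) + \left(\frac{41}{3} - \frac{145}{3}\right) = \left(-910 + 1\right) + \left(\frac{41}{3} - \frac{145}{3}\right) = -909 - \frac{104}{3} = - \frac{2831}{3}$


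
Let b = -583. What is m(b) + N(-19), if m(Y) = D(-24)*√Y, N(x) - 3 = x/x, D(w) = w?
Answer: 4 - 24*I*√583 ≈ 4.0 - 579.49*I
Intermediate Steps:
N(x) = 4 (N(x) = 3 + x/x = 3 + 1 = 4)
m(Y) = -24*√Y
m(b) + N(-19) = -24*I*√583 + 4 = 4 - 24*I*√583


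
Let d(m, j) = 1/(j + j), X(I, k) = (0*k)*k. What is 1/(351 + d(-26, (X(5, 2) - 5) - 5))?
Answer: 20/7019 ≈ 0.0028494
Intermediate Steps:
X(I, k) = 0 (X(I, k) = 0*k = 0)
d(m, j) = 1/(2*j)
1/(351 + d(-26, (X(5, 2) - 5) - 5)) = 1/(351 + 1/(2*((0 - 5) - 5))) = 1/(351 + 1/(2*(-5 - 5))) = 1/(351 + (1/2)/(-10)) = 1/(351 + (1/2)*(-1/10)) = 1/(351 - 1/20) = 1/(7019/20) = 20/7019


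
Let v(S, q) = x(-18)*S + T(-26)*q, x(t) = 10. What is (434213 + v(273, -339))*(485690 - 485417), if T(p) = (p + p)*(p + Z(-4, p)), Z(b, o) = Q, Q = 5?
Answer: 18224115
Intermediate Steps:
Z(b, o) = 5
T(p) = 2*p*(5 + p) (T(p) = (p + p)*(p + 5) = (2*p)*(5 + p) = 2*p*(5 + p))
v(S, q) = 10*S + 1092*q (v(S, q) = 10*S + (2*(-26)*(5 - 26))*q = 10*S + (2*(-26)*(-21))*q = 10*S + 1092*q)
(434213 + v(273, -339))*(485690 - 485417) = (434213 + (10*273 + 1092*(-339)))*(485690 - 485417) = (434213 + (2730 - 370188))*273 = (434213 - 367458)*273 = 66755*273 = 18224115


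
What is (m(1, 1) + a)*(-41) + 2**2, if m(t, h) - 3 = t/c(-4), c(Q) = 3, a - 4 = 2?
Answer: -1136/3 ≈ -378.67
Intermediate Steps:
a = 6 (a = 4 + 2 = 6)
m(t, h) = 3 + t/3
(m(1, 1) + a)*(-41) + 2**2 = ((3 + (1/3)*1) + 6)*(-41) + 2**2 = ((3 + 1/3) + 6)*(-41) + 4 = (10/3 + 6)*(-41) + 4 = (28/3)*(-41) + 4 = -1148/3 + 4 = -1136/3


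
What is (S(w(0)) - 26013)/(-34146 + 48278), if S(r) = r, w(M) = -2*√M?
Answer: -26013/14132 ≈ -1.8407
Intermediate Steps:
(S(w(0)) - 26013)/(-34146 + 48278) = (-2*√0 - 26013)/(-34146 + 48278) = (-2*0 - 26013)/14132 = (0 - 26013)*(1/14132) = -26013*1/14132 = -26013/14132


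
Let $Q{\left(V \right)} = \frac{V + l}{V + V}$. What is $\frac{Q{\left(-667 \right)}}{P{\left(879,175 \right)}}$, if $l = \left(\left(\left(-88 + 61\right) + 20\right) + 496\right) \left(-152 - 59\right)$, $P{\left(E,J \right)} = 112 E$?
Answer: $\frac{51923}{65664816} \approx 0.00079073$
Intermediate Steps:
$l = -103179$ ($l = \left(\left(-27 + 20\right) + 496\right) \left(-211\right) = \left(-7 + 496\right) \left(-211\right) = 489 \left(-211\right) = -103179$)
$Q{\left(V \right)} = \frac{-103179 + V}{2 V}$ ($Q{\left(V \right)} = \frac{V - 103179}{V + V} = \frac{-103179 + V}{2 V}$)
$\frac{Q{\left(-667 \right)}}{P{\left(879,175 \right)}} = \frac{\frac{1}{2} \frac{1}{-667} \left(-103179 - 667\right)}{112 \cdot 879} = \frac{\frac{1}{2} \left(- \frac{1}{667}\right) \left(-103846\right)}{98448} = \frac{51923}{667} \cdot \frac{1}{98448} = \frac{51923}{65664816}$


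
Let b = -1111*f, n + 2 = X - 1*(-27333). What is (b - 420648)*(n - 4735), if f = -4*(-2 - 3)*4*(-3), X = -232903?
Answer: 32388960456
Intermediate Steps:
n = -205572 (n = -2 + (-232903 - 1*(-27333)) = -2 + (-232903 + 27333) = -2 - 205570 = -205572)
f = -240 (f = -(-20)*4*(-3) = -4*(-20)*(-3) = 80*(-3) = -240)
b = 266640 (b = -1111*(-240) = 266640)
(b - 420648)*(n - 4735) = (266640 - 420648)*(-205572 - 4735) = -154008*(-210307) = 32388960456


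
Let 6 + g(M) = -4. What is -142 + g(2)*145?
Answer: -1592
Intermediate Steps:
g(M) = -10 (g(M) = -6 - 4 = -10)
-142 + g(2)*145 = -142 - 10*145 = -142 - 1450 = -1592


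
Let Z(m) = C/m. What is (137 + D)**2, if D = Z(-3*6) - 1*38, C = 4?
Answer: 790321/81 ≈ 9757.0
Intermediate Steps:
Z(m) = 4/m
D = -344/9 (D = 4/((-3*6)) - 1*38 = 4/(-18) - 38 = 4*(-1/18) - 38 = -2/9 - 38 = -344/9 ≈ -38.222)
(137 + D)**2 = (137 - 344/9)**2 = (889/9)**2 = 790321/81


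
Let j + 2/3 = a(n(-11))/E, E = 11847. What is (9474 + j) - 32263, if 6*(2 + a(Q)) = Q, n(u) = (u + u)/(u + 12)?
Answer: -809967560/35541 ≈ -22790.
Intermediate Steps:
n(u) = 2*u/(12 + u) (n(u) = (2*u)/(12 + u) = 2*u/(12 + u))
a(Q) = -2 + Q/6
j = -23711/35541 (j = -⅔ + (-2 + (2*(-11)/(12 - 11))/6)/11847 = -⅔ + (-2 + (2*(-11)/1)/6)*(1/11847) = -⅔ + (-2 + (2*(-11)*1)/6)*(1/11847) = -⅔ + (-2 + (⅙)*(-22))*(1/11847) = -⅔ + (-2 - 11/3)*(1/11847) = -⅔ - 17/3*1/11847 = -⅔ - 17/35541 = -23711/35541 ≈ -0.66714)
(9474 + j) - 32263 = (9474 - 23711/35541) - 32263 = 336691723/35541 - 32263 = -809967560/35541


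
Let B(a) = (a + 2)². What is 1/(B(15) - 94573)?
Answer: -1/94284 ≈ -1.0606e-5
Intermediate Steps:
B(a) = (2 + a)²
1/(B(15) - 94573) = 1/((2 + 15)² - 94573) = 1/(17² - 94573) = 1/(289 - 94573) = 1/(-94284) = -1/94284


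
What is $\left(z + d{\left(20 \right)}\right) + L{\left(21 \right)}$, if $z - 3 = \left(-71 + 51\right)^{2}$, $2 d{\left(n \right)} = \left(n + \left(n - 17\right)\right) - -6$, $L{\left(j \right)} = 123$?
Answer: $\frac{1081}{2} \approx 540.5$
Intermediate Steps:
$d{\left(n \right)} = - \frac{11}{2} + n$ ($d{\left(n \right)} = \frac{\left(n + \left(n - 17\right)\right) - -6}{2} = \frac{\left(n + \left(-17 + n\right)\right) + 6}{2} = \frac{\left(-17 + 2 n\right) + 6}{2} = \frac{-11 + 2 n}{2} = - \frac{11}{2} + n$)
$z = 403$ ($z = 3 + \left(-71 + 51\right)^{2} = 3 + \left(-20\right)^{2} = 3 + 400 = 403$)
$\left(z + d{\left(20 \right)}\right) + L{\left(21 \right)} = \left(403 + \left(- \frac{11}{2} + 20\right)\right) + 123 = \left(403 + \frac{29}{2}\right) + 123 = \frac{835}{2} + 123 = \frac{1081}{2}$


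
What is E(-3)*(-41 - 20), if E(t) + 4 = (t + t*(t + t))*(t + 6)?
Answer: -2501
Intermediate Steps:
E(t) = -4 + (6 + t)*(t + 2*t²) (E(t) = -4 + (t + t*(t + t))*(t + 6) = -4 + (t + t*(2*t))*(6 + t) = -4 + (t + 2*t²)*(6 + t) = -4 + (6 + t)*(t + 2*t²))
E(-3)*(-41 - 20) = (-4 + 2*(-3)³ + 6*(-3) + 13*(-3)²)*(-41 - 20) = (-4 + 2*(-27) - 18 + 13*9)*(-61) = (-4 - 54 - 18 + 117)*(-61) = 41*(-61) = -2501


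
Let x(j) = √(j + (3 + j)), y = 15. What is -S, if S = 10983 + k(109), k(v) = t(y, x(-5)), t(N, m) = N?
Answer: -10998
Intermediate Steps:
x(j) = √(3 + 2*j)
k(v) = 15
S = 10998 (S = 10983 + 15 = 10998)
-S = -1*10998 = -10998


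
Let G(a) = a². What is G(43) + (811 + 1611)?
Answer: 4271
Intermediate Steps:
G(43) + (811 + 1611) = 43² + (811 + 1611) = 1849 + 2422 = 4271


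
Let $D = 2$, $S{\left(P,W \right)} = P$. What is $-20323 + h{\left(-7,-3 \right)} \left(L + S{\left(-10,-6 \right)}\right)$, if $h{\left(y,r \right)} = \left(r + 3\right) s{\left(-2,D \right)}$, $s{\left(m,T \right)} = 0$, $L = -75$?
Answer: $-20323$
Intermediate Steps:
$h{\left(y,r \right)} = 0$ ($h{\left(y,r \right)} = \left(r + 3\right) 0 = \left(3 + r\right) 0 = 0$)
$-20323 + h{\left(-7,-3 \right)} \left(L + S{\left(-10,-6 \right)}\right) = -20323 + 0 \left(-75 - 10\right) = -20323 + 0 \left(-85\right) = -20323 + 0 = -20323$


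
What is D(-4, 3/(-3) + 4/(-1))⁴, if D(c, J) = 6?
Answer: 1296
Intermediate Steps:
D(-4, 3/(-3) + 4/(-1))⁴ = 6⁴ = 1296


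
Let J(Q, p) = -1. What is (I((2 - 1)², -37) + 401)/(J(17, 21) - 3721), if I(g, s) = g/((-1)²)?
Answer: -201/1861 ≈ -0.10801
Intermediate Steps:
I(g, s) = g (I(g, s) = g/1 = g*1 = g)
(I((2 - 1)², -37) + 401)/(J(17, 21) - 3721) = ((2 - 1)² + 401)/(-1 - 3721) = (1² + 401)/(-3722) = (1 + 401)*(-1/3722) = 402*(-1/3722) = -201/1861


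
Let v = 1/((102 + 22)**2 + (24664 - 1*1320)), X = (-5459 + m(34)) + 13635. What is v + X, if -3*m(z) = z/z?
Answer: 949685443/116160 ≈ 8175.7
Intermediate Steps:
m(z) = -1/3 (m(z) = -z/(3*z) = -1/3*1 = -1/3)
X = 24527/3 (X = (-5459 - 1/3) + 13635 = -16378/3 + 13635 = 24527/3 ≈ 8175.7)
v = 1/38720 (v = 1/(124**2 + (24664 - 1320)) = 1/(15376 + 23344) = 1/38720 ≈ 2.5826e-5)
v + X = 1/38720 + 24527/3 = 949685443/116160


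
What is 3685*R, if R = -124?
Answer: -456940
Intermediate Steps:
3685*R = 3685*(-124) = -456940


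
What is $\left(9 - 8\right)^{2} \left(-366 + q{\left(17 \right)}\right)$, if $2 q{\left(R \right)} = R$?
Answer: $- \frac{715}{2} \approx -357.5$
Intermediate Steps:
$q{\left(R \right)} = \frac{R}{2}$
$\left(9 - 8\right)^{2} \left(-366 + q{\left(17 \right)}\right) = \left(9 - 8\right)^{2} \left(-366 + \frac{1}{2} \cdot 17\right) = 1^{2} \left(-366 + \frac{17}{2}\right) = 1 \left(- \frac{715}{2}\right) = - \frac{715}{2}$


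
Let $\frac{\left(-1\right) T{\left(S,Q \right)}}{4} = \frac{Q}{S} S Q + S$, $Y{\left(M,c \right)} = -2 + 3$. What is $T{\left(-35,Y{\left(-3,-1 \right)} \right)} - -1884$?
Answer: $2020$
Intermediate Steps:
$Y{\left(M,c \right)} = 1$
$T{\left(S,Q \right)} = - 4 S - 4 Q^{2}$ ($T{\left(S,Q \right)} = - 4 \left(\frac{Q}{S} S Q + S\right) = - 4 \left(Q Q + S\right) = - 4 \left(Q^{2} + S\right) = - 4 \left(S + Q^{2}\right) = - 4 S - 4 Q^{2}$)
$T{\left(-35,Y{\left(-3,-1 \right)} \right)} - -1884 = \left(\left(-4\right) \left(-35\right) - 4 \cdot 1^{2}\right) - -1884 = \left(140 - 4\right) + 1884 = 136 + 1884 = 2020$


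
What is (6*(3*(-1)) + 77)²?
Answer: 3481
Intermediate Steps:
(6*(3*(-1)) + 77)² = (6*(-3) + 77)² = (-18 + 77)² = 59² = 3481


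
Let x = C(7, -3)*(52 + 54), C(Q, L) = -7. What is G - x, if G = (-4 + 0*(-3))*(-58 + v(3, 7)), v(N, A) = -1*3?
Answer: 986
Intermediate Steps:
x = -742 (x = -7*(52 + 54) = -7*106 = -742)
v(N, A) = -3
G = 244 (G = (-4 + 0*(-3))*(-58 - 3) = (-4 + 0)*(-61) = -4*(-61) = 244)
G - x = 244 - 1*(-742) = 244 + 742 = 986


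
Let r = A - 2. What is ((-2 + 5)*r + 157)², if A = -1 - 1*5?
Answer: 17689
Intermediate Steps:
A = -6 (A = -1 - 5 = -6)
r = -8 (r = -6 - 2 = -8)
((-2 + 5)*r + 157)² = ((-2 + 5)*(-8) + 157)² = (3*(-8) + 157)² = (-24 + 157)² = 133² = 17689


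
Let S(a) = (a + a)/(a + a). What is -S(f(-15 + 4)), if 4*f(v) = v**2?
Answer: -1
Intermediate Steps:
f(v) = v**2/4
S(a) = 1 (S(a) = (2*a)/((2*a)) = (2*a)*(1/(2*a)) = 1)
-S(f(-15 + 4)) = -1*1 = -1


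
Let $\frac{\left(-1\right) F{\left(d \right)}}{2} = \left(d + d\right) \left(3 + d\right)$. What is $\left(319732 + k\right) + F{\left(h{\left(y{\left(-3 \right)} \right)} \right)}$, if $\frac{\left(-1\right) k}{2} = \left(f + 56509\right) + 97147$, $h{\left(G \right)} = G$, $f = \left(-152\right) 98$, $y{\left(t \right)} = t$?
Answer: $42212$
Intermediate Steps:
$f = -14896$
$k = -277520$ ($k = - 2 \left(\left(-14896 + 56509\right) + 97147\right) = - 2 \left(41613 + 97147\right) = \left(-2\right) 138760 = -277520$)
$F{\left(d \right)} = - 4 d \left(3 + d\right)$ ($F{\left(d \right)} = - 2 \left(d + d\right) \left(3 + d\right) = - 2 \cdot 2 d \left(3 + d\right) = - 4 d \left(3 + d\right)$)
$\left(319732 + k\right) + F{\left(h{\left(y{\left(-3 \right)} \right)} \right)} = \left(319732 - 277520\right) - - 12 \left(3 - 3\right) = 42212 - \left(-12\right) 0 = 42212 + 0 = 42212$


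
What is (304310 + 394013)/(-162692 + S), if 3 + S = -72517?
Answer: -698323/235212 ≈ -2.9689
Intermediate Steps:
S = -72520 (S = -3 - 72517 = -72520)
(304310 + 394013)/(-162692 + S) = (304310 + 394013)/(-162692 - 72520) = 698323/(-235212) = 698323*(-1/235212) = -698323/235212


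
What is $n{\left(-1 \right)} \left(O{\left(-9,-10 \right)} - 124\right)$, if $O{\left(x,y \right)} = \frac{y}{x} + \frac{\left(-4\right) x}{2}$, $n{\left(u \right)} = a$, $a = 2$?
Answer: $- \frac{1888}{9} \approx -209.78$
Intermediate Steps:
$n{\left(u \right)} = 2$
$O{\left(x,y \right)} = - 2 x + \frac{y}{x}$ ($O{\left(x,y \right)} = \frac{y}{x} + - 4 x \frac{1}{2} = \frac{y}{x} - 2 x = - 2 x + \frac{y}{x}$)
$n{\left(-1 \right)} \left(O{\left(-9,-10 \right)} - 124\right) = 2 \left(\left(\left(-2\right) \left(-9\right) - \frac{10}{-9}\right) - 124\right) = 2 \left(\left(18 - - \frac{10}{9}\right) - 124\right) = 2 \left(\left(18 + \frac{10}{9}\right) - 124\right) = 2 \left(\frac{172}{9} - 124\right) = 2 \left(- \frac{944}{9}\right) = - \frac{1888}{9}$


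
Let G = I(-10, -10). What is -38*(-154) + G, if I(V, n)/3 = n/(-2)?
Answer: 5867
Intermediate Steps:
I(V, n) = -3*n/2 (I(V, n) = 3*(n/(-2)) = 3*(n*(-½)) = 3*(-n/2) = -3*n/2)
G = 15 (G = -3/2*(-10) = 15)
-38*(-154) + G = -38*(-154) + 15 = 5852 + 15 = 5867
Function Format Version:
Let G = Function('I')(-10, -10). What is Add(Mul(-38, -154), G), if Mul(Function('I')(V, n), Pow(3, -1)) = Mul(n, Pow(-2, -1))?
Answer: 5867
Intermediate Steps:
Function('I')(V, n) = Mul(Rational(-3, 2), n) (Function('I')(V, n) = Mul(3, Mul(n, Pow(-2, -1))) = Mul(3, Mul(n, Rational(-1, 2))) = Mul(3, Mul(Rational(-1, 2), n)) = Mul(Rational(-3, 2), n))
G = 15 (G = Mul(Rational(-3, 2), -10) = 15)
Add(Mul(-38, -154), G) = Add(Mul(-38, -154), 15) = Add(5852, 15) = 5867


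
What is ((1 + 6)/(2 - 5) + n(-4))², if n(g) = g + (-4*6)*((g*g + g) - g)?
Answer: 1371241/9 ≈ 1.5236e+5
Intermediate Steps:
n(g) = g - 24*g² (n(g) = g - 24*((g² + g) - g) = g - 24*((g + g²) - g) = g - 24*g²)
((1 + 6)/(2 - 5) + n(-4))² = ((1 + 6)/(2 - 5) - 4*(1 - 24*(-4)))² = (7/(-3) - 4*(1 + 96))² = (7*(-⅓) - 4*97)² = (-7/3 - 388)² = (-1171/3)² = 1371241/9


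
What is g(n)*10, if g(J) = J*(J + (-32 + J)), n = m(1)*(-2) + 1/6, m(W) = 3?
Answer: 22925/9 ≈ 2547.2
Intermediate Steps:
n = -35/6 (n = 3*(-2) + 1/6 = -6 + 1/6 = -35/6 ≈ -5.8333)
g(J) = J*(-32 + 2*J)
g(n)*10 = (2*(-35/6)*(-16 - 35/6))*10 = (2*(-35/6)*(-131/6))*10 = (4585/18)*10 = 22925/9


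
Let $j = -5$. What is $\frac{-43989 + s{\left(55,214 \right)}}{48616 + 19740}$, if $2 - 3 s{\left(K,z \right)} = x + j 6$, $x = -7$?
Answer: $- \frac{478}{743} \approx -0.64334$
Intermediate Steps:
$s{\left(K,z \right)} = 13$ ($s{\left(K,z \right)} = \frac{2}{3} - \frac{-7 - 30}{3} = \frac{2}{3} - - \frac{37}{3} = \frac{2}{3} + \frac{37}{3} = 13$)
$\frac{-43989 + s{\left(55,214 \right)}}{48616 + 19740} = \frac{-43989 + 13}{48616 + 19740} = - \frac{43976}{68356} = \left(-43976\right) \frac{1}{68356} = - \frac{478}{743}$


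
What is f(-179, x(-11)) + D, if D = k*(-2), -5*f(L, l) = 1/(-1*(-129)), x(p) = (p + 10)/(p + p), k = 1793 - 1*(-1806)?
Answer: -4642711/645 ≈ -7198.0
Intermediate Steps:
k = 3599 (k = 1793 + 1806 = 3599)
x(p) = (10 + p)/(2*p) (x(p) = (10 + p)/((2*p)) = (10 + p)*(1/(2*p)) = (10 + p)/(2*p))
f(L, l) = -1/645 (f(L, l) = -1/(5*((-1*(-129)))) = -⅕/129 = -⅕*1/129 = -1/645)
D = -7198 (D = 3599*(-2) = -7198)
f(-179, x(-11)) + D = -1/645 - 7198 = -4642711/645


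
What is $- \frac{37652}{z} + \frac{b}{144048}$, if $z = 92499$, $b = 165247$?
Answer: $\frac{1095720773}{1480477328} \approx 0.74011$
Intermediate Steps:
$- \frac{37652}{z} + \frac{b}{144048} = - \frac{37652}{92499} + \frac{165247}{144048} = \frac{1095720773}{1480477328}$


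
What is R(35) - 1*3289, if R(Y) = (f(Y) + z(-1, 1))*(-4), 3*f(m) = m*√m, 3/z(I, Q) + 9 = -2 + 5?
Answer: -3287 - 140*√35/3 ≈ -3563.1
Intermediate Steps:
z(I, Q) = -½ (z(I, Q) = 3/(-9 + (-2 + 5)) = 3/(-9 + 3) = 3/(-6) = 3*(-⅙) = -½)
f(m) = m^(3/2)/3 (f(m) = (m*√m)/3 = m^(3/2)/3)
R(Y) = 2 - 4*Y^(3/2)/3 (R(Y) = (Y^(3/2)/3 - ½)*(-4) = (-½ + Y^(3/2)/3)*(-4) = 2 - 4*Y^(3/2)/3)
R(35) - 1*3289 = (2 - 140*√35/3) - 1*3289 = (2 - 140*√35/3) - 3289 = -3287 - 140*√35/3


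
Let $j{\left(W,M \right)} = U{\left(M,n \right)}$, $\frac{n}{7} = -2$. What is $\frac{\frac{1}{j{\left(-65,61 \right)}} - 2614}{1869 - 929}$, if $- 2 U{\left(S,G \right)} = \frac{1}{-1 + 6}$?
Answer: $- \frac{656}{235} \approx -2.7915$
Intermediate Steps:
$n = -14$ ($n = 7 \left(-2\right) = -14$)
$U{\left(S,G \right)} = - \frac{1}{10}$ ($U{\left(S,G \right)} = - \frac{1}{2 \left(-1 + 6\right)} = - \frac{1}{2 \cdot 5} = \left(- \frac{1}{2}\right) \frac{1}{5} = - \frac{1}{10}$)
$j{\left(W,M \right)} = - \frac{1}{10}$
$\frac{\frac{1}{j{\left(-65,61 \right)}} - 2614}{1869 - 929} = \frac{\frac{1}{- \frac{1}{10}} - 2614}{1869 - 929} = \frac{-10 - 2614}{940} = \left(-2624\right) \frac{1}{940} = - \frac{656}{235}$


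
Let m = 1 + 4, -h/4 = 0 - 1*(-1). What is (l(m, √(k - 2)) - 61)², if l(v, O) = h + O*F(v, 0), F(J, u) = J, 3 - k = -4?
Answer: 4350 - 650*√5 ≈ 2896.6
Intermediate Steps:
h = -4 (h = -4*(0 - 1*(-1)) = -4*(0 + 1) = -4*1 = -4)
k = 7 (k = 3 - 1*(-4) = 3 + 4 = 7)
m = 5
l(v, O) = -4 + O*v
(l(m, √(k - 2)) - 61)² = ((-4 + √(7 - 2)*5) - 61)² = ((-4 + √5*5) - 61)² = ((-4 + 5*√5) - 61)² = (-65 + 5*√5)²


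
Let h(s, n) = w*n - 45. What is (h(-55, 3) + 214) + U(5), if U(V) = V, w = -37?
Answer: 63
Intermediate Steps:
h(s, n) = -45 - 37*n (h(s, n) = -37*n - 45 = -45 - 37*n)
(h(-55, 3) + 214) + U(5) = ((-45 - 37*3) + 214) + 5 = ((-45 - 111) + 214) + 5 = (-156 + 214) + 5 = 58 + 5 = 63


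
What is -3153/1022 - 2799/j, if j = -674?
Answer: 183864/172207 ≈ 1.0677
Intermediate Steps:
-3153/1022 - 2799/j = -3153/1022 - 2799/(-674) = -3153*1/1022 - 2799*(-1/674) = -3153/1022 + 2799/674 = 183864/172207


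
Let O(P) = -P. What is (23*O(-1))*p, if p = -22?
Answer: -506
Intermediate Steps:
(23*O(-1))*p = (23*(-1*(-1)))*(-22) = (23*1)*(-22) = 23*(-22) = -506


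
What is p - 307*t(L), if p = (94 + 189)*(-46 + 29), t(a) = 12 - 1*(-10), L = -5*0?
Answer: -11565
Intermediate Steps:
L = 0
t(a) = 22 (t(a) = 12 + 10 = 22)
p = -4811 (p = 283*(-17) = -4811)
p - 307*t(L) = -4811 - 307*22 = -4811 - 6754 = -11565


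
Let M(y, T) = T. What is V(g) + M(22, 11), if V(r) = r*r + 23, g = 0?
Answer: 34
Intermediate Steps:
V(r) = 23 + r² (V(r) = r² + 23 = 23 + r²)
V(g) + M(22, 11) = (23 + 0²) + 11 = (23 + 0) + 11 = 23 + 11 = 34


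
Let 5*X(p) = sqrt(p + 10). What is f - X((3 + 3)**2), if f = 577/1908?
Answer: 577/1908 - sqrt(46)/5 ≈ -1.0541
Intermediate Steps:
X(p) = sqrt(10 + p)/5 (X(p) = sqrt(p + 10)/5 = sqrt(10 + p)/5)
f = 577/1908 (f = 577*(1/1908) = 577/1908 ≈ 0.30241)
f - X((3 + 3)**2) = 577/1908 - sqrt(10 + (3 + 3)**2)/5 = 577/1908 - sqrt(10 + 6**2)/5 = 577/1908 - sqrt(10 + 36)/5 = 577/1908 - sqrt(46)/5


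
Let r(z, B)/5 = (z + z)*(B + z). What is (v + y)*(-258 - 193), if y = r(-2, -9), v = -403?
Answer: 82533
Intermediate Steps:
r(z, B) = 10*z*(B + z) (r(z, B) = 5*((z + z)*(B + z)) = 5*((2*z)*(B + z)) = 5*(2*z*(B + z)) = 10*z*(B + z))
y = 220 (y = 10*(-2)*(-9 - 2) = 10*(-2)*(-11) = 220)
(v + y)*(-258 - 193) = (-403 + 220)*(-258 - 193) = -183*(-451) = 82533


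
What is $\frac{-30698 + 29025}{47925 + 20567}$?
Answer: $- \frac{1673}{68492} \approx -0.024426$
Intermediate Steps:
$\frac{-30698 + 29025}{47925 + 20567} = - \frac{1673}{68492}$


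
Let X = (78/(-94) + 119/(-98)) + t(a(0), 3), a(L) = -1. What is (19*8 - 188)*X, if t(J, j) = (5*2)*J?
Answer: 142650/329 ≈ 433.59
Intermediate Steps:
t(J, j) = 10*J
X = -7925/658 (X = (78/(-94) + 119/(-98)) + 10*(-1) = (78*(-1/94) + 119*(-1/98)) - 10 = (-39/47 - 17/14) - 10 = -1345/658 - 10 = -7925/658 ≈ -12.044)
(19*8 - 188)*X = (19*8 - 188)*(-7925/658) = (152 - 188)*(-7925/658) = -36*(-7925/658) = 142650/329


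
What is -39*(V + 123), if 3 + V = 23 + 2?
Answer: -5655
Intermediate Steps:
V = 22 (V = -3 + (23 + 2) = -3 + 25 = 22)
-39*(V + 123) = -39*(22 + 123) = -39*145 = -5655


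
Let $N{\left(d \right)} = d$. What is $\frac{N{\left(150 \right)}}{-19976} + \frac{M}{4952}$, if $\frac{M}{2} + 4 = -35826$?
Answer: $- \frac{89513935}{6182572} \approx -14.478$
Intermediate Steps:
$M = -71660$ ($M = -8 + 2 \left(-35826\right) = -8 - 71652 = -71660$)
$\frac{N{\left(150 \right)}}{-19976} + \frac{M}{4952} = \frac{150}{-19976} - \frac{71660}{4952} = 150 \left(- \frac{1}{19976}\right) - \frac{17915}{1238} = - \frac{75}{9988} - \frac{17915}{1238} = - \frac{89513935}{6182572}$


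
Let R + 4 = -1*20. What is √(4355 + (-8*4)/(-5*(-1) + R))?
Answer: √1572763/19 ≈ 66.005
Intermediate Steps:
R = -24 (R = -4 - 1*20 = -4 - 20 = -24)
√(4355 + (-8*4)/(-5*(-1) + R)) = √(4355 + (-8*4)/(-5*(-1) - 24)) = √(4355 - 32/(5 - 24)) = √(4355 - 32/(-19)) = √(4355 - 1/19*(-32)) = √(4355 + 32/19) = √(82777/19) = √1572763/19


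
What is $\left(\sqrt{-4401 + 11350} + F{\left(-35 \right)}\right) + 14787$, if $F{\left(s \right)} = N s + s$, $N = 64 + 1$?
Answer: $12477 + \sqrt{6949} \approx 12560.0$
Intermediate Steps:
$N = 65$
$F{\left(s \right)} = 66 s$ ($F{\left(s \right)} = 65 s + s = 66 s$)
$\left(\sqrt{-4401 + 11350} + F{\left(-35 \right)}\right) + 14787 = \left(\sqrt{-4401 + 11350} + 66 \left(-35\right)\right) + 14787 = \left(\sqrt{6949} - 2310\right) + 14787 = \left(-2310 + \sqrt{6949}\right) + 14787 = 12477 + \sqrt{6949}$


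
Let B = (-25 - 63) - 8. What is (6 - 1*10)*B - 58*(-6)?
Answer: 732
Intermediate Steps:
B = -96 (B = -88 - 8 = -96)
(6 - 1*10)*B - 58*(-6) = (6 - 1*10)*(-96) - 58*(-6) = (6 - 10)*(-96) + 348 = -4*(-96) + 348 = 384 + 348 = 732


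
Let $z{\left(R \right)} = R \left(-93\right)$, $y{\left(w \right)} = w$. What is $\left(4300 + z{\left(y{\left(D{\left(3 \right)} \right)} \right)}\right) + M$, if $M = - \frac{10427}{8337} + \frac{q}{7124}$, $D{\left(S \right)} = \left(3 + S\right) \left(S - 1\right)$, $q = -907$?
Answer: $\frac{189024793385}{59392788} \approx 3182.6$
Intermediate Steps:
$D{\left(S \right)} = \left(-1 + S\right) \left(3 + S\right)$ ($D{\left(S \right)} = \left(3 + S\right) \left(-1 + S\right) = \left(-1 + S\right) \left(3 + S\right)$)
$z{\left(R \right)} = - 93 R$
$M = - \frac{81843607}{59392788}$ ($M = - \frac{10427}{8337} - \frac{907}{7124} = - \frac{81843607}{59392788} \approx -1.378$)
$\left(4300 + z{\left(y{\left(D{\left(3 \right)} \right)} \right)}\right) + M = \left(4300 - 93 \left(-3 + 3^{2} + 2 \cdot 3\right)\right) - \frac{81843607}{59392788} = \left(4300 - 93 \left(-3 + 9 + 6\right)\right) - \frac{81843607}{59392788} = \left(4300 - 1116\right) - \frac{81843607}{59392788} = 3184 - \frac{81843607}{59392788} = \frac{189024793385}{59392788}$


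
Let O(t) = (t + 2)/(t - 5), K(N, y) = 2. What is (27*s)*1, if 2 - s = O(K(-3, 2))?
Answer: 90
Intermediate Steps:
O(t) = (2 + t)/(-5 + t)
s = 10/3 (s = 2 - (2 + 2)/(-5 + 2) = 2 - 4/(-3) = 2 - (-1)*4/3 = 2 - 1*(-4/3) = 2 + 4/3 = 10/3 ≈ 3.3333)
(27*s)*1 = (27*(10/3))*1 = 90*1 = 90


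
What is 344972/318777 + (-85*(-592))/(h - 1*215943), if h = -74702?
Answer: 16844705660/18530188233 ≈ 0.90904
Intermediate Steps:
344972/318777 + (-85*(-592))/(h - 1*215943) = 344972/318777 + (-85*(-592))/(-74702 - 1*215943) = 344972*(1/318777) + 50320/(-74702 - 215943) = 344972/318777 + 50320/(-290645) = 344972/318777 + 50320*(-1/290645) = 344972/318777 - 10064/58129 = 16844705660/18530188233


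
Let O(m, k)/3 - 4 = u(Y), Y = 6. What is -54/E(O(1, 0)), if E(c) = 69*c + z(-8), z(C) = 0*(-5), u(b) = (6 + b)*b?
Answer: -3/874 ≈ -0.0034325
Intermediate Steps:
u(b) = b*(6 + b)
z(C) = 0
O(m, k) = 228 (O(m, k) = 12 + 3*(6*(6 + 6)) = 12 + 3*(6*12) = 12 + 3*72 = 12 + 216 = 228)
E(c) = 69*c (E(c) = 69*c + 0 = 69*c)
-54/E(O(1, 0)) = -54/(69*228) = -54/15732 = -54*1/15732 = -3/874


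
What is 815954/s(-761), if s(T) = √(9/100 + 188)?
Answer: 8159540*√18809/18809 ≈ 59495.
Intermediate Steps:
s(T) = √18809/10 (s(T) = √(9*(1/100) + 188) = √(9/100 + 188) = √(18809/100) = √18809/10)
815954/s(-761) = 815954/((√18809/10)) = 815954*(10*√18809/18809) = 8159540*√18809/18809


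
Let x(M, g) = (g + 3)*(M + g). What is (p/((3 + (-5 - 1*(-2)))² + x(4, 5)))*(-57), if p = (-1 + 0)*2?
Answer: 19/12 ≈ 1.5833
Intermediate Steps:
x(M, g) = (3 + g)*(M + g)
p = -2 (p = -1*2 = -2)
(p/((3 + (-5 - 1*(-2)))² + x(4, 5)))*(-57) = (-2/((3 + (-5 - 1*(-2)))² + (5² + 3*4 + 3*5 + 4*5)))*(-57) = (-2/((3 + (-5 + 2))² + (25 + 12 + 15 + 20)))*(-57) = (-2/((3 - 3)² + 72))*(-57) = (-2/(0² + 72))*(-57) = (-2/(0 + 72))*(-57) = (-2/72)*(-57) = ((1/72)*(-2))*(-57) = -1/36*(-57) = 19/12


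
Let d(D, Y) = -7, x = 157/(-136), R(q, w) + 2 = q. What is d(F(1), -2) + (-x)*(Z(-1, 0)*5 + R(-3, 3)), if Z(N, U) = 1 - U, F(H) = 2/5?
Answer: -7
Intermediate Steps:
F(H) = ⅖ (F(H) = 2*(⅕) = ⅖)
R(q, w) = -2 + q
x = -157/136 (x = 157*(-1/136) = -157/136 ≈ -1.1544)
d(F(1), -2) + (-x)*(Z(-1, 0)*5 + R(-3, 3)) = -7 + (-1*(-157/136))*((1 - 1*0)*5 + (-2 - 3)) = -7 + 157*((1 + 0)*5 - 5)/136 = -7 + 157*(1*5 - 5)/136 = -7 + 157*(5 - 5)/136 = -7 + (157/136)*0 = -7 + 0 = -7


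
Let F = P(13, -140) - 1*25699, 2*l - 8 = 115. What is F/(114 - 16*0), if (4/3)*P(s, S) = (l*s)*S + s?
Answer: -438547/456 ≈ -961.73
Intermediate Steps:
l = 123/2 (l = 4 + (½)*115 = 4 + 115/2 = 123/2 ≈ 61.500)
P(s, S) = 3*s/4 + 369*S*s/8 (P(s, S) = 3*((123*s/2)*S + s)/4 = 3*(123*S*s/2 + s)/4 = 3*(s + 123*S*s/2)/4 = 3*s/4 + 369*S*s/8)
F = -438547/4 (F = (3/8)*13*(2 + 123*(-140)) - 1*25699 = (3/8)*13*(2 - 17220) - 25699 = (3/8)*13*(-17218) - 25699 = -335751/4 - 25699 = -438547/4 ≈ -1.0964e+5)
F/(114 - 16*0) = -438547/(4*(114 - 16*0)) = -438547/(4*(114 + 0)) = -438547/4/114 = -438547/4*1/114 = -438547/456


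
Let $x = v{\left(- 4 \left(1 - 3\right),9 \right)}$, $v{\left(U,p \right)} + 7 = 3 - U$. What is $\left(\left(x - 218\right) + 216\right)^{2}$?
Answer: $196$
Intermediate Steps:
$v{\left(U,p \right)} = -4 - U$ ($v{\left(U,p \right)} = -7 - \left(-3 + U\right) = -4 - U$)
$x = -12$ ($x = -4 - - 4 \left(1 - 3\right) = -4 - \left(-4\right) \left(-2\right) = -4 - 8 = -12$)
$\left(\left(x - 218\right) + 216\right)^{2} = \left(\left(-12 - 218\right) + 216\right)^{2} = \left(-230 + 216\right)^{2} = \left(-14\right)^{2} = 196$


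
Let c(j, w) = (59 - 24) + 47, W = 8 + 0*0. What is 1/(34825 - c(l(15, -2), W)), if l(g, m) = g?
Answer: 1/34743 ≈ 2.8783e-5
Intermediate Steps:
W = 8 (W = 8 + 0 = 8)
c(j, w) = 82 (c(j, w) = 35 + 47 = 82)
1/(34825 - c(l(15, -2), W)) = 1/(34825 - 1*82) = 1/(34825 - 82) = 1/34743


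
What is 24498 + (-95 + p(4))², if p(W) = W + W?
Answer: 32067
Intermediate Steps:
p(W) = 2*W
24498 + (-95 + p(4))² = 24498 + (-95 + 2*4)² = 24498 + (-95 + 8)² = 24498 + (-87)² = 24498 + 7569 = 32067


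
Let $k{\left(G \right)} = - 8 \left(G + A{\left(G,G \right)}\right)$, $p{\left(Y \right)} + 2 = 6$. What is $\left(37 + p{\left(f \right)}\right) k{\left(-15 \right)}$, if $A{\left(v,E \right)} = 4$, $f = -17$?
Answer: $3608$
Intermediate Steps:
$p{\left(Y \right)} = 4$ ($p{\left(Y \right)} = -2 + 6 = 4$)
$k{\left(G \right)} = -32 - 8 G$ ($k{\left(G \right)} = - 8 \left(G + 4\right) = - 8 \left(4 + G\right) = -32 - 8 G$)
$\left(37 + p{\left(f \right)}\right) k{\left(-15 \right)} = \left(37 + 4\right) \left(-32 - -120\right) = 41 \left(-32 + 120\right) = 41 \cdot 88 = 3608$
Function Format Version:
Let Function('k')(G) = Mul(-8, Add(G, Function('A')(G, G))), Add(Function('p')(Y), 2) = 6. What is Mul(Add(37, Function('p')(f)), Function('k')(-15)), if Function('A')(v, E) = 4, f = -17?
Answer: 3608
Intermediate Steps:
Function('p')(Y) = 4 (Function('p')(Y) = Add(-2, 6) = 4)
Function('k')(G) = Add(-32, Mul(-8, G)) (Function('k')(G) = Mul(-8, Add(G, 4)) = Mul(-8, Add(4, G)) = Add(-32, Mul(-8, G)))
Mul(Add(37, Function('p')(f)), Function('k')(-15)) = Mul(Add(37, 4), Add(-32, Mul(-8, -15))) = Mul(41, Add(-32, 120)) = Mul(41, 88) = 3608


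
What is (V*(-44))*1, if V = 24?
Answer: -1056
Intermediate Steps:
(V*(-44))*1 = (24*(-44))*1 = -1056*1 = -1056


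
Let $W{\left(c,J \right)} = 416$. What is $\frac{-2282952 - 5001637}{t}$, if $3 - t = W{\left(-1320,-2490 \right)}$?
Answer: $\frac{7284589}{413} \approx 17638.0$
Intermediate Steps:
$t = -413$ ($t = 3 - 416 = -413$)
$\frac{-2282952 - 5001637}{t} = \frac{-2282952 - 5001637}{-413} = \left(-7284589\right) \left(- \frac{1}{413}\right) = \frac{7284589}{413}$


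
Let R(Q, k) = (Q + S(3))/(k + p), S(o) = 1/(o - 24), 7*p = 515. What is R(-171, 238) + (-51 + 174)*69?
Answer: 55526849/6543 ≈ 8486.5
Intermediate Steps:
p = 515/7 (p = (⅐)*515 = 515/7 ≈ 73.571)
S(o) = 1/(-24 + o)
R(Q, k) = (-1/21 + Q)/(515/7 + k) (R(Q, k) = (Q + 1/(-24 + 3))/(k + 515/7) = (Q + 1/(-21))/(515/7 + k) = (Q - 1/21)/(515/7 + k) = (-1/21 + Q)/(515/7 + k))
R(-171, 238) + (-51 + 174)*69 = (-1 + 21*(-171))/(3*(515 + 7*238)) + (-51 + 174)*69 = (-1 - 3591)/(3*(515 + 1666)) + 123*69 = (⅓)*(-3592)/2181 + 8487 = (⅓)*(1/2181)*(-3592) + 8487 = -3592/6543 + 8487 = 55526849/6543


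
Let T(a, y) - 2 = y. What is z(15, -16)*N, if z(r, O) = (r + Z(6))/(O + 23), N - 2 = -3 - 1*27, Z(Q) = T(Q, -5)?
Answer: -48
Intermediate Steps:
T(a, y) = 2 + y
Z(Q) = -3 (Z(Q) = 2 - 5 = -3)
N = -28 (N = 2 + (-3 - 1*27) = 2 + (-3 - 27) = 2 - 30 = -28)
z(r, O) = (-3 + r)/(23 + O) (z(r, O) = (r - 3)/(O + 23) = (-3 + r)/(23 + O))
z(15, -16)*N = ((-3 + 15)/(23 - 16))*(-28) = (12/7)*(-28) = -48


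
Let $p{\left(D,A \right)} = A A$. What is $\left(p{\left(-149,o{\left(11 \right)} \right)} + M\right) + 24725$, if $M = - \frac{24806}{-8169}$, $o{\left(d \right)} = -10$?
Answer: $\frac{202820231}{8169} \approx 24828.0$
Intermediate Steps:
$M = \frac{24806}{8169}$ ($M = \left(-24806\right) \left(- \frac{1}{8169}\right) = \frac{24806}{8169} \approx 3.0366$)
$p{\left(D,A \right)} = A^{2}$
$\left(p{\left(-149,o{\left(11 \right)} \right)} + M\right) + 24725 = \left(\left(-10\right)^{2} + \frac{24806}{8169}\right) + 24725 = \left(100 + \frac{24806}{8169}\right) + 24725 = \frac{841706}{8169} + 24725 = \frac{202820231}{8169}$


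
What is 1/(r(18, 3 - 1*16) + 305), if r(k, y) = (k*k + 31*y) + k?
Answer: 1/244 ≈ 0.0040984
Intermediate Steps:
r(k, y) = k + k**2 + 31*y (r(k, y) = (k**2 + 31*y) + k = k + k**2 + 31*y)
1/(r(18, 3 - 1*16) + 305) = 1/((18 + 18**2 + 31*(3 - 1*16)) + 305) = 1/((18 + 324 + 31*(3 - 16)) + 305) = 1/((18 + 324 + 31*(-13)) + 305) = 1/((18 + 324 - 403) + 305) = 1/(-61 + 305) = 1/244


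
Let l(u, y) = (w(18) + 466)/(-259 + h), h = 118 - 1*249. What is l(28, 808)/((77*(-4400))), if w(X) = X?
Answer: 1/273000 ≈ 3.6630e-6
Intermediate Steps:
h = -131 (h = 118 - 249 = -131)
l(u, y) = -242/195 (l(u, y) = (18 + 466)/(-259 - 131) = 484/(-390) = 484*(-1/390) = -242/195)
l(28, 808)/((77*(-4400))) = -242/(195*(77*(-4400))) = -242/195/(-338800) = -242/195*(-1/338800) = 1/273000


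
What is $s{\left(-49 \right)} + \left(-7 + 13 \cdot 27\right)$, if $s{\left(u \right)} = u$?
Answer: $295$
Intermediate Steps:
$s{\left(-49 \right)} + \left(-7 + 13 \cdot 27\right) = -49 + \left(-7 + 13 \cdot 27\right) = -49 + \left(-7 + 351\right) = -49 + 344 = 295$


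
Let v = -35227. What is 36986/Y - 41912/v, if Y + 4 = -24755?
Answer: -265206614/872185293 ≈ -0.30407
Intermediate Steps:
Y = -24759 (Y = -4 - 24755 = -24759)
36986/Y - 41912/v = 36986/(-24759) - 41912/(-35227) = 36986*(-1/24759) - 41912*(-1/35227) = -36986/24759 + 41912/35227 = -265206614/872185293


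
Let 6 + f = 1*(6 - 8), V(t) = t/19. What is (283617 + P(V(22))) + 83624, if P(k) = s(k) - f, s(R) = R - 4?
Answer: 6977677/19 ≈ 3.6725e+5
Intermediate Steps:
s(R) = -4 + R
V(t) = t/19 (V(t) = t*(1/19) = t/19)
f = -8 (f = -6 + 1*(6 - 8) = -6 + 1*(-2) = -6 - 2 = -8)
P(k) = 4 + k (P(k) = (-4 + k) - 1*(-8) = (-4 + k) + 8 = 4 + k)
(283617 + P(V(22))) + 83624 = (283617 + (4 + (1/19)*22)) + 83624 = (283617 + (4 + 22/19)) + 83624 = (283617 + 98/19) + 83624 = 5388821/19 + 83624 = 6977677/19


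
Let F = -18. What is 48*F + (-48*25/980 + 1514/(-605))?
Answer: -25723766/29645 ≈ -867.73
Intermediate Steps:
48*F + (-48*25/980 + 1514/(-605)) = 48*(-18) + (-48*25/980 + 1514/(-605)) = -864 + (-1200*1/980 + 1514*(-1/605)) = -864 + (-60/49 - 1514/605) = -864 - 110486/29645 = -25723766/29645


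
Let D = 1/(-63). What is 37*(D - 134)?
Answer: -312391/63 ≈ -4958.6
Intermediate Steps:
D = -1/63 ≈ -0.015873
37*(D - 134) = 37*(-1/63 - 134) = 37*(-8443/63) = -312391/63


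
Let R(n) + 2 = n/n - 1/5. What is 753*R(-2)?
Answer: -4518/5 ≈ -903.60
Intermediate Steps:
R(n) = -6/5 (R(n) = -2 + (n/n - 1/5) = -2 + (1 - 1*⅕) = -2 + (1 - ⅕) = -2 + ⅘ = -6/5)
753*R(-2) = 753*(-6/5) = -4518/5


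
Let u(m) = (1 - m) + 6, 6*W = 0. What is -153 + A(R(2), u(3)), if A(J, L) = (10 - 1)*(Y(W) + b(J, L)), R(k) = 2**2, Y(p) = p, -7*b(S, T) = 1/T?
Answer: -4293/28 ≈ -153.32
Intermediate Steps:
W = 0 (W = (1/6)*0 = 0)
b(S, T) = -1/(7*T)
R(k) = 4
u(m) = 7 - m
A(J, L) = -9/(7*L) (A(J, L) = (10 - 1)*(0 - 1/(7*L)) = 9*(-1/(7*L)) = -9/(7*L))
-153 + A(R(2), u(3)) = -153 - 9/(7*(7 - 1*3)) = -153 - 9/(7*(7 - 3)) = -153 - 9/7/4 = -153 - 9/7*1/4 = -153 - 9/28 = -4293/28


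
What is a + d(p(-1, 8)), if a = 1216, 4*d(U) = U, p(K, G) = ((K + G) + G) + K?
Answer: 2439/2 ≈ 1219.5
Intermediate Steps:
p(K, G) = 2*G + 2*K (p(K, G) = ((G + K) + G) + K = (K + 2*G) + K = 2*G + 2*K)
d(U) = U/4
a + d(p(-1, 8)) = 1216 + (2*8 + 2*(-1))/4 = 1216 + (16 - 2)/4 = 1216 + (1/4)*14 = 1216 + 7/2 = 2439/2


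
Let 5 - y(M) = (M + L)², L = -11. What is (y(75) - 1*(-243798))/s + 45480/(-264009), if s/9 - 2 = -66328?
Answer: -2318804197/4040921754 ≈ -0.57383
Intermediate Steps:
s = -596934 (s = 18 + 9*(-66328) = 18 - 596952 = -596934)
y(M) = 5 - (-11 + M)² (y(M) = 5 - (M - 11)² = 5 - (-11 + M)²)
(y(75) - 1*(-243798))/s + 45480/(-264009) = ((5 - (-11 + 75)²) - 1*(-243798))/(-596934) + 45480/(-264009) = ((5 - 1*64²) + 243798)*(-1/596934) + 45480*(-1/264009) = ((5 - 1*4096) + 243798)*(-1/596934) - 15160/88003 = ((5 - 4096) + 243798)*(-1/596934) - 15160/88003 = (-4091 + 243798)*(-1/596934) - 15160/88003 = 239707*(-1/596934) - 15160/88003 = -18439/45918 - 15160/88003 = -2318804197/4040921754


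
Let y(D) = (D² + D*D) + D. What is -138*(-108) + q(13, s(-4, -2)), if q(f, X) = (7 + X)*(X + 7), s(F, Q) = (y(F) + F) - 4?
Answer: 15633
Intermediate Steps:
y(D) = D + 2*D² (y(D) = (D² + D²) + D = 2*D² + D = D + 2*D²)
s(F, Q) = -4 + F + F*(1 + 2*F) (s(F, Q) = (F*(1 + 2*F) + F) - 4 = (F + F*(1 + 2*F)) - 4 = -4 + F + F*(1 + 2*F))
q(f, X) = (7 + X)² (q(f, X) = (7 + X)*(7 + X) = (7 + X)²)
-138*(-108) + q(13, s(-4, -2)) = -138*(-108) + (7 + (-4 + 2*(-4) + 2*(-4)²))² = 14904 + (7 + (-4 - 8 + 2*16))² = 14904 + (7 + (-4 - 8 + 32))² = 14904 + (7 + 20)² = 14904 + 27² = 14904 + 729 = 15633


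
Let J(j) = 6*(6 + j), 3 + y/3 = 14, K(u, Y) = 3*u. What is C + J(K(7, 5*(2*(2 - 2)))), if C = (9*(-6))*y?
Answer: -1620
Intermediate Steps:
y = 33 (y = -9 + 3*14 = -9 + 42 = 33)
C = -1782 (C = (9*(-6))*33 = -54*33 = -1782)
J(j) = 36 + 6*j
C + J(K(7, 5*(2*(2 - 2)))) = -1782 + (36 + 6*(3*7)) = -1782 + (36 + 6*21) = -1782 + (36 + 126) = -1782 + 162 = -1620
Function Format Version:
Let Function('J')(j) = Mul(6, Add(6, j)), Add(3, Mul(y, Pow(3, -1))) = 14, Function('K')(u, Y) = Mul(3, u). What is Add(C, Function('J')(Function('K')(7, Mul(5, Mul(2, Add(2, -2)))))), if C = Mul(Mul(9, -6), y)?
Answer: -1620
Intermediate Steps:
y = 33 (y = Add(-9, Mul(3, 14)) = Add(-9, 42) = 33)
C = -1782 (C = Mul(Mul(9, -6), 33) = Mul(-54, 33) = -1782)
Function('J')(j) = Add(36, Mul(6, j))
Add(C, Function('J')(Function('K')(7, Mul(5, Mul(2, Add(2, -2)))))) = Add(-1782, Add(36, Mul(6, Mul(3, 7)))) = Add(-1782, Add(36, Mul(6, 21))) = Add(-1782, Add(36, 126)) = Add(-1782, 162) = -1620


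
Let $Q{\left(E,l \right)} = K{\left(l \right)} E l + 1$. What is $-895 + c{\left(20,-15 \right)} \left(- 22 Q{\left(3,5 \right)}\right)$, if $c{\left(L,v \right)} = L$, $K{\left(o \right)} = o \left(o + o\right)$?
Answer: $-331335$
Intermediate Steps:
$K{\left(o \right)} = 2 o^{2}$ ($K{\left(o \right)} = o 2 o = 2 o^{2}$)
$Q{\left(E,l \right)} = 1 + 2 E l^{3}$ ($Q{\left(E,l \right)} = 2 l^{2} E l + 1 = 2 E l^{2} l + 1 = 2 E l^{3} + 1 = 1 + 2 E l^{3}$)
$-895 + c{\left(20,-15 \right)} \left(- 22 Q{\left(3,5 \right)}\right) = -895 + 20 \left(- 22 \left(1 + 2 \cdot 3 \cdot 5^{3}\right)\right) = -895 + 20 \left(- 22 \left(1 + 2 \cdot 3 \cdot 125\right)\right) = -895 + 20 \left(- 22 \left(1 + 750\right)\right) = -895 + 20 \left(\left(-22\right) 751\right) = -895 + 20 \left(-16522\right) = -895 - 330440 = -331335$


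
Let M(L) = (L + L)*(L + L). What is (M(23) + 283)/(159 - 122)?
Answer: 2399/37 ≈ 64.838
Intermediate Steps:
M(L) = 4*L² (M(L) = (2*L)*(2*L) = 4*L²)
(M(23) + 283)/(159 - 122) = (4*23² + 283)/(159 - 122) = (4*529 + 283)/37 = (2116 + 283)*(1/37) = 2399*(1/37) = 2399/37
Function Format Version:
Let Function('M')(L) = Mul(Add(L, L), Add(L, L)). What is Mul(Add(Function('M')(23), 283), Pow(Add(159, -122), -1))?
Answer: Rational(2399, 37) ≈ 64.838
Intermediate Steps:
Function('M')(L) = Mul(4, Pow(L, 2)) (Function('M')(L) = Mul(Mul(2, L), Mul(2, L)) = Mul(4, Pow(L, 2)))
Mul(Add(Function('M')(23), 283), Pow(Add(159, -122), -1)) = Mul(Add(Mul(4, Pow(23, 2)), 283), Pow(Add(159, -122), -1)) = Mul(Add(Mul(4, 529), 283), Pow(37, -1)) = Mul(Add(2116, 283), Rational(1, 37)) = Mul(2399, Rational(1, 37)) = Rational(2399, 37)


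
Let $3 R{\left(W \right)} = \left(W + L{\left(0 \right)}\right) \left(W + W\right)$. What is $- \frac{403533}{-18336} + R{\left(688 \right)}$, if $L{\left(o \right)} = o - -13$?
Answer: $\frac{5895892045}{18336} \approx 3.2155 \cdot 10^{5}$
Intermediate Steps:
$L{\left(o \right)} = 13 + o$ ($L{\left(o \right)} = o + 13 = 13 + o$)
$R{\left(W \right)} = \frac{2 W \left(13 + W\right)}{3}$ ($R{\left(W \right)} = \frac{\left(W + \left(13 + 0\right)\right) \left(W + W\right)}{3} = \frac{\left(W + 13\right) 2 W}{3} = \frac{\left(13 + W\right) 2 W}{3} = \frac{2 W \left(13 + W\right)}{3}$)
$- \frac{403533}{-18336} + R{\left(688 \right)} = - \frac{403533}{-18336} + \frac{2}{3} \cdot 688 \left(13 + 688\right) = \left(-403533\right) \left(- \frac{1}{18336}\right) + \frac{2}{3} \cdot 688 \cdot 701 = \frac{134511}{6112} + \frac{964576}{3} = \frac{5895892045}{18336}$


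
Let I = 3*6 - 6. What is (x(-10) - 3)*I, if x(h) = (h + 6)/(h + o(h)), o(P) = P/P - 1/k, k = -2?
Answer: -516/17 ≈ -30.353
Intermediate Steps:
o(P) = 3/2 (o(P) = P/P - 1/(-2) = 1 - 1*(-½) = 1 + ½ = 3/2)
I = 12 (I = 18 - 6 = 12)
x(h) = (6 + h)/(3/2 + h) (x(h) = (h + 6)/(h + 3/2) = (6 + h)/(3/2 + h))
(x(-10) - 3)*I = (2*(6 - 10)/(3 + 2*(-10)) - 3)*12 = (2*(-4)/(3 - 20) - 3)*12 = (2*(-4)/(-17) - 3)*12 = (2*(-1/17)*(-4) - 3)*12 = (8/17 - 3)*12 = -43/17*12 = -516/17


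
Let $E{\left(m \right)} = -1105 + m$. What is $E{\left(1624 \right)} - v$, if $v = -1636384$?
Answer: $1636903$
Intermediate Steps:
$E{\left(1624 \right)} - v = \left(-1105 + 1624\right) - -1636384 = 519 + 1636384 = 1636903$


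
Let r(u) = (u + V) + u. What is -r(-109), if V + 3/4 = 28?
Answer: 763/4 ≈ 190.75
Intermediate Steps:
V = 109/4 (V = -¾ + 28 = 109/4 ≈ 27.250)
r(u) = 109/4 + 2*u (r(u) = (u + 109/4) + u = (109/4 + u) + u = 109/4 + 2*u)
-r(-109) = -(109/4 + 2*(-109)) = -(109/4 - 218) = -1*(-763/4) = 763/4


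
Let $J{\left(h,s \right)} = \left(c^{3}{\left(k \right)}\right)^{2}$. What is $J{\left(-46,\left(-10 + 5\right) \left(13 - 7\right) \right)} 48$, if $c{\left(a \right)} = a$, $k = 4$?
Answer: $196608$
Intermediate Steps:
$J{\left(h,s \right)} = 4096$ ($J{\left(h,s \right)} = \left(4^{3}\right)^{2} = 64^{2} = 4096$)
$J{\left(-46,\left(-10 + 5\right) \left(13 - 7\right) \right)} 48 = 4096 \cdot 48 = 196608$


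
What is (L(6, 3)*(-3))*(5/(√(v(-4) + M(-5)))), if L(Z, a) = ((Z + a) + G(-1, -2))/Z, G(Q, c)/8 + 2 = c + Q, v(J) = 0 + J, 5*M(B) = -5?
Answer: -31*I*√5/2 ≈ -34.659*I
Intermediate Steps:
M(B) = -1 (M(B) = (⅕)*(-5) = -1)
v(J) = J
G(Q, c) = -16 + 8*Q + 8*c (G(Q, c) = -16 + 8*(c + Q) = -16 + 8*(Q + c) = -16 + (8*Q + 8*c) = -16 + 8*Q + 8*c)
L(Z, a) = (-40 + Z + a)/Z (L(Z, a) = ((Z + a) + (-16 + 8*(-1) + 8*(-2)))/Z = ((Z + a) + (-16 - 8 - 16))/Z = ((Z + a) - 40)/Z = (-40 + Z + a)/Z)
(L(6, 3)*(-3))*(5/(√(v(-4) + M(-5)))) = (((-40 + 6 + 3)/6)*(-3))*(5/(√(-4 - 1))) = (((⅙)*(-31))*(-3))*(5/(√(-5))) = (-31/6*(-3))*(5/((I*√5))) = 31*(5*(-I*√5/5))/2 = 31*(-I*√5)/2 = -31*I*√5/2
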